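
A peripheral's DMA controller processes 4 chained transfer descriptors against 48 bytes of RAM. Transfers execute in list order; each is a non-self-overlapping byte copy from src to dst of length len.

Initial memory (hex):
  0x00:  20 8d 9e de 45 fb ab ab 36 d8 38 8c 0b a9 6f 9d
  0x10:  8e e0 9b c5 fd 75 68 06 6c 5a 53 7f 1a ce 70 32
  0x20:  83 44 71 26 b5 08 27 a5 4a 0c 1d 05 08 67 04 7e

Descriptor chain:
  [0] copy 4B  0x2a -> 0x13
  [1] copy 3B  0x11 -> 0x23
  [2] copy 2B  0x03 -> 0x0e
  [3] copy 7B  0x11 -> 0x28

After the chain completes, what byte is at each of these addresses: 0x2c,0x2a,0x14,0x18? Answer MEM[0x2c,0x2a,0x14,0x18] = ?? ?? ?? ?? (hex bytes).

MEM[0x2c,0x2a,0x14,0x18] = 08 1d 05 6c

[0] 0x2a->0x13 len=4 : 1d 05 08 67
[1] 0x11->0x23 len=3 : e0 9b 1d
[2] 0x03->0x0e len=2 : de 45
[3] 0x11->0x28 len=7 : e0 9b 1d 05 08 67 06
query mem[0x2c]=0x08, mem[0x2a]=0x1d, mem[0x14]=0x05, mem[0x18]=0x6c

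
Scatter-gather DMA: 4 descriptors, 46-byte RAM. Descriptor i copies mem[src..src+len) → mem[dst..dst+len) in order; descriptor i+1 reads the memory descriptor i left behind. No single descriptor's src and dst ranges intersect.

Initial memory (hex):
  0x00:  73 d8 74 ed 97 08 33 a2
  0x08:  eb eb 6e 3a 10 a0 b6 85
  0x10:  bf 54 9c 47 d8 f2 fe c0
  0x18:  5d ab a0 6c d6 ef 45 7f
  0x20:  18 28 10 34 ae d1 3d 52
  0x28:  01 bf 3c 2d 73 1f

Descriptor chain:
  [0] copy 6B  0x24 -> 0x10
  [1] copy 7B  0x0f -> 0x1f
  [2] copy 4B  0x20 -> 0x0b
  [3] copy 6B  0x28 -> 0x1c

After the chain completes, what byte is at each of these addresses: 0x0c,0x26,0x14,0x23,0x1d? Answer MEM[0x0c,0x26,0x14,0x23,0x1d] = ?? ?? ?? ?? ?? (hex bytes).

  after D0: wrote 6B at 0x10 = aed13d5201bf
  after D1: wrote 7B at 0x1f = 85aed13d5201bf
  after D2: wrote 4B at 0x0b = aed13d52
  after D3: wrote 6B at 0x1c = 01bf3c2d731f
query mem[0x0c]=0xd1, mem[0x26]=0x3d, mem[0x14]=0x01, mem[0x23]=0x52, mem[0x1d]=0xbf

MEM[0x0c,0x26,0x14,0x23,0x1d] = d1 3d 01 52 bf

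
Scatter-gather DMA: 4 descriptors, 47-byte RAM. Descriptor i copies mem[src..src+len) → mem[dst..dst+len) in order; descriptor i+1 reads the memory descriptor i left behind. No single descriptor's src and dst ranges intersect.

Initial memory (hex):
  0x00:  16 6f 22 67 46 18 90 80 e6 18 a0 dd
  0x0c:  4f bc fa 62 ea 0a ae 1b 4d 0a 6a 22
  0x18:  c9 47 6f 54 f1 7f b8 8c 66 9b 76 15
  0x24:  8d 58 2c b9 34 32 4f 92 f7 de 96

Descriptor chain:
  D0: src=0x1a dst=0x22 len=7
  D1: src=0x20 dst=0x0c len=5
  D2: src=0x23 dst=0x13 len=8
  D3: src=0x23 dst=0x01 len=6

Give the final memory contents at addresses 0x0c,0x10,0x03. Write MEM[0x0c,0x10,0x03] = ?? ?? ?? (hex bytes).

MEM[0x0c,0x10,0x03] = 66 f1 7f

  after D0: wrote 7B at 0x22 = 6f54f17fb88c66
  after D1: wrote 5B at 0x0c = 669b6f54f1
  after D2: wrote 8B at 0x13 = 54f17fb88c66324f
  after D3: wrote 6B at 0x01 = 54f17fb88c66
query mem[0x0c]=0x66, mem[0x10]=0xf1, mem[0x03]=0x7f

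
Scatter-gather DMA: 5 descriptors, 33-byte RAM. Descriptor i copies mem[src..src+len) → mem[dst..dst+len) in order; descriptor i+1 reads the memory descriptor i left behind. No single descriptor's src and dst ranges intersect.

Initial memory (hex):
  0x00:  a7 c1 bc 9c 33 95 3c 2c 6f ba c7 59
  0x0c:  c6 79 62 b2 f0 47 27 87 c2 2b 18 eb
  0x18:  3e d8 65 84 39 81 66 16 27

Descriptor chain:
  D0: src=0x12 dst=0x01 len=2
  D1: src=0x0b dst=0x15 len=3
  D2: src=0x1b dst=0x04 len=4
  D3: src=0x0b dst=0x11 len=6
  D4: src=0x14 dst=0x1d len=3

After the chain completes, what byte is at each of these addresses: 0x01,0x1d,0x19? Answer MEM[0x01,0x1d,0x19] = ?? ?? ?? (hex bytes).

#0 dst[0x01+2] := {0x27,0x87}
#1 dst[0x15+3] := {0x59,0xc6,0x79}
#2 dst[0x04+4] := {0x84,0x39,0x81,0x66}
#3 dst[0x11+6] := {0x59,0xc6,0x79,0x62,0xb2,0xf0}
#4 dst[0x1d+3] := {0x62,0xb2,0xf0}
query mem[0x01]=0x27, mem[0x1d]=0x62, mem[0x19]=0xd8

MEM[0x01,0x1d,0x19] = 27 62 d8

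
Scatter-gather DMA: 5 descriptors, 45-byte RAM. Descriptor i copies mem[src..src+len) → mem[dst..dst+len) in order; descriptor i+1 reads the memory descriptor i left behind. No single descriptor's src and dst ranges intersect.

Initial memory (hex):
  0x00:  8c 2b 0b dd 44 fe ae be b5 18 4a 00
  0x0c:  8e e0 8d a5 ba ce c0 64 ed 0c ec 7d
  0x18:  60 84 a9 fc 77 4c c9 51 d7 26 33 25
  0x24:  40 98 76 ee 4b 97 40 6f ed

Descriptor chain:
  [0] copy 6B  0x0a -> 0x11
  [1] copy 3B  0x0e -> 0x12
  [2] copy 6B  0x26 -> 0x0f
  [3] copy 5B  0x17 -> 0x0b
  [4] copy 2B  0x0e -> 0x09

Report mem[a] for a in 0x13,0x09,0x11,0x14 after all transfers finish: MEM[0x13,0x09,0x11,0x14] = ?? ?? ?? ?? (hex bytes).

#0 dst[0x11+6] := {0x4a,0x00,0x8e,0xe0,0x8d,0xa5}
#1 dst[0x12+3] := {0x8d,0xa5,0xba}
#2 dst[0x0f+6] := {0x76,0xee,0x4b,0x97,0x40,0x6f}
#3 dst[0x0b+5] := {0x7d,0x60,0x84,0xa9,0xfc}
#4 dst[0x09+2] := {0xa9,0xfc}
query mem[0x13]=0x40, mem[0x09]=0xa9, mem[0x11]=0x4b, mem[0x14]=0x6f

MEM[0x13,0x09,0x11,0x14] = 40 a9 4b 6f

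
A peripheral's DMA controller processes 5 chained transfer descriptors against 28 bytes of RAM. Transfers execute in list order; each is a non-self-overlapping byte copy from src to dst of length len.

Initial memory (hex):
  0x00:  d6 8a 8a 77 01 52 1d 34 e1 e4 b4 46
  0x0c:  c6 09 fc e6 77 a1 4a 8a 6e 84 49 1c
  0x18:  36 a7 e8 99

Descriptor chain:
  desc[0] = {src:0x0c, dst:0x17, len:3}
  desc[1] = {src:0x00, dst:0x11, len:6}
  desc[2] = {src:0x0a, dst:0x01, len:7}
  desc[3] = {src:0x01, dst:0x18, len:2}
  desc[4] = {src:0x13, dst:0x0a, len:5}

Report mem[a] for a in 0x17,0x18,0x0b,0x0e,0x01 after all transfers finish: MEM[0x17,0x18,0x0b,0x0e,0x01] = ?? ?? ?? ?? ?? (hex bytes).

[0] 0x0c->0x17 len=3 : c6 09 fc
[1] 0x00->0x11 len=6 : d6 8a 8a 77 01 52
[2] 0x0a->0x01 len=7 : b4 46 c6 09 fc e6 77
[3] 0x01->0x18 len=2 : b4 46
[4] 0x13->0x0a len=5 : 8a 77 01 52 c6
query mem[0x17]=0xc6, mem[0x18]=0xb4, mem[0x0b]=0x77, mem[0x0e]=0xc6, mem[0x01]=0xb4

MEM[0x17,0x18,0x0b,0x0e,0x01] = c6 b4 77 c6 b4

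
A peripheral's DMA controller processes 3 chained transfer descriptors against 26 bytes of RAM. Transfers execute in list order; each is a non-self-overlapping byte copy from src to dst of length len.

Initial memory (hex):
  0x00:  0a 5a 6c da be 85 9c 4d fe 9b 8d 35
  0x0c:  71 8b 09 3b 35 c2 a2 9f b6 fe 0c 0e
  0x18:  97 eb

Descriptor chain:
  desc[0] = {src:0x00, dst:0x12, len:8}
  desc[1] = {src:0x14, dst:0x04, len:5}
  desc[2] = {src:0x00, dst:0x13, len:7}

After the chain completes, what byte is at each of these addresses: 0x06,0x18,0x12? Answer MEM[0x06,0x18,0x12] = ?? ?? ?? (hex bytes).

MEM[0x06,0x18,0x12] = be da 0a

[0] 0x00->0x12 len=8 : 0a 5a 6c da be 85 9c 4d
[1] 0x14->0x04 len=5 : 6c da be 85 9c
[2] 0x00->0x13 len=7 : 0a 5a 6c da 6c da be
query mem[0x06]=0xbe, mem[0x18]=0xda, mem[0x12]=0x0a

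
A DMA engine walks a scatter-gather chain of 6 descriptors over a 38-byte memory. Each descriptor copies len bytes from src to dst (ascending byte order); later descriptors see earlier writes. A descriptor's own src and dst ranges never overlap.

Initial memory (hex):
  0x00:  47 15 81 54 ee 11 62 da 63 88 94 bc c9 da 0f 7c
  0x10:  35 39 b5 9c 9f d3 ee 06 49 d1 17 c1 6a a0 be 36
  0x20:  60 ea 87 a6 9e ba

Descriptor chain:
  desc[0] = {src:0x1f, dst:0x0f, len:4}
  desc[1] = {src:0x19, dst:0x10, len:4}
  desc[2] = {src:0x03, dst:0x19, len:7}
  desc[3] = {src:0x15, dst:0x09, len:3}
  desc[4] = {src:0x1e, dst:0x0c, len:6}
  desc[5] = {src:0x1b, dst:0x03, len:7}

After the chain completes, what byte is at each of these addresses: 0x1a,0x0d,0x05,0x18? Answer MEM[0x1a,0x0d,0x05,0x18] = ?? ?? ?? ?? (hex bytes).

  after D0: wrote 4B at 0x0f = 3660ea87
  after D1: wrote 4B at 0x10 = d117c16a
  after D2: wrote 7B at 0x19 = 54ee1162da6388
  after D3: wrote 3B at 0x09 = d3ee06
  after D4: wrote 6B at 0x0c = 638860ea87a6
  after D5: wrote 7B at 0x03 = 1162da638860ea
query mem[0x1a]=0xee, mem[0x0d]=0x88, mem[0x05]=0xda, mem[0x18]=0x49

MEM[0x1a,0x0d,0x05,0x18] = ee 88 da 49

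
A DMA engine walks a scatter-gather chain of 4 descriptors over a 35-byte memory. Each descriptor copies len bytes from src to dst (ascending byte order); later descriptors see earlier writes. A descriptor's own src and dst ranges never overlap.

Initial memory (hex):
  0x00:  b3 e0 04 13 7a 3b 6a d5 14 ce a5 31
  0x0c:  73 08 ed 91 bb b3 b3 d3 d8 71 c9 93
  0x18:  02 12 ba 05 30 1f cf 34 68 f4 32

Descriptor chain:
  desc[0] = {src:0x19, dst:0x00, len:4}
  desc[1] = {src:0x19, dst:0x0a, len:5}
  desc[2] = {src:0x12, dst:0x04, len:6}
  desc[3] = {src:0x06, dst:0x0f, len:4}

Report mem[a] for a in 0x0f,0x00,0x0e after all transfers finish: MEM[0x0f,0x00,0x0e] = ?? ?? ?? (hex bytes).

MEM[0x0f,0x00,0x0e] = d8 12 1f

#0 dst[0x00+4] := {0x12,0xba,0x05,0x30}
#1 dst[0x0a+5] := {0x12,0xba,0x05,0x30,0x1f}
#2 dst[0x04+6] := {0xb3,0xd3,0xd8,0x71,0xc9,0x93}
#3 dst[0x0f+4] := {0xd8,0x71,0xc9,0x93}
query mem[0x0f]=0xd8, mem[0x00]=0x12, mem[0x0e]=0x1f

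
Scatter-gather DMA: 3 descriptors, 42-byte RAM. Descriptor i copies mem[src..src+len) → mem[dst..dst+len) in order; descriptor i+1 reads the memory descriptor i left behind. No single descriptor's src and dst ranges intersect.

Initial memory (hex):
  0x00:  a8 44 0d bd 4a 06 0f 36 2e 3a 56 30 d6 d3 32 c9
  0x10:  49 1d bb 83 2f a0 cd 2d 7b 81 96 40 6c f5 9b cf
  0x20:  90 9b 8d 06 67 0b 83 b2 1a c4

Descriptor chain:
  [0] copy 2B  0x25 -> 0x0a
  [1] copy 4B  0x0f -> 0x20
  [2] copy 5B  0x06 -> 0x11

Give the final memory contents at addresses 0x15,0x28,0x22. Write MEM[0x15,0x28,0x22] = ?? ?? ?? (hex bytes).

MEM[0x15,0x28,0x22] = 0b 1a 1d

D0: mem[0x0a..0x0b] <- [0b 83]
D1: mem[0x20..0x23] <- [c9 49 1d bb]
D2: mem[0x11..0x15] <- [0f 36 2e 3a 0b]
query mem[0x15]=0x0b, mem[0x28]=0x1a, mem[0x22]=0x1d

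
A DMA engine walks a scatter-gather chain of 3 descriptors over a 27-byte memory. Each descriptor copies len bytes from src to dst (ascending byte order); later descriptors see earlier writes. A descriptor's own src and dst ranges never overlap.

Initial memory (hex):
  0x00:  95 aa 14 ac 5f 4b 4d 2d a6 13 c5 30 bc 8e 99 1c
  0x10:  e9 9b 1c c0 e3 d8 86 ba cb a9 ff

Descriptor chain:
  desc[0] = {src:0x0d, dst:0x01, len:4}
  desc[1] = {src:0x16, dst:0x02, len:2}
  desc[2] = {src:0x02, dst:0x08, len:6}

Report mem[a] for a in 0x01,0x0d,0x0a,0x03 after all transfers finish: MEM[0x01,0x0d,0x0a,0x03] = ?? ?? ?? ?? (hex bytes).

MEM[0x01,0x0d,0x0a,0x03] = 8e 2d e9 ba

  after D0: wrote 4B at 0x01 = 8e991ce9
  after D1: wrote 2B at 0x02 = 86ba
  after D2: wrote 6B at 0x08 = 86bae94b4d2d
query mem[0x01]=0x8e, mem[0x0d]=0x2d, mem[0x0a]=0xe9, mem[0x03]=0xba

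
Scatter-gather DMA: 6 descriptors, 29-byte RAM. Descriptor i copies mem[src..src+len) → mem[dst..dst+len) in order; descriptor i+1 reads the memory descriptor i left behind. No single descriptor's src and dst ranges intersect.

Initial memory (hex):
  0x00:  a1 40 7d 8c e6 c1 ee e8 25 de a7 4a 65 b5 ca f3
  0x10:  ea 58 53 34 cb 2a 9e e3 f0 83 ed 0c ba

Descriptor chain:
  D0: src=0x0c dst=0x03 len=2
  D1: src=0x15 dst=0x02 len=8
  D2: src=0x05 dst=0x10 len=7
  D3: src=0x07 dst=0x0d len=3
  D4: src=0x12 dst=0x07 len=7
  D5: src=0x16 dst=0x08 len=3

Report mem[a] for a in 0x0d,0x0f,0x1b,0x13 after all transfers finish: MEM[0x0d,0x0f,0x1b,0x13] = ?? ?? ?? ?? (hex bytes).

  after D0: wrote 2B at 0x03 = 65b5
  after D1: wrote 8B at 0x02 = 2a9ee3f083ed0cba
  after D2: wrote 7B at 0x10 = f083ed0cbaa74a
  after D3: wrote 3B at 0x0d = ed0cba
  after D4: wrote 7B at 0x07 = ed0cbaa74ae3f0
  after D5: wrote 3B at 0x08 = 4ae3f0
query mem[0x0d]=0xf0, mem[0x0f]=0xba, mem[0x1b]=0x0c, mem[0x13]=0x0c

MEM[0x0d,0x0f,0x1b,0x13] = f0 ba 0c 0c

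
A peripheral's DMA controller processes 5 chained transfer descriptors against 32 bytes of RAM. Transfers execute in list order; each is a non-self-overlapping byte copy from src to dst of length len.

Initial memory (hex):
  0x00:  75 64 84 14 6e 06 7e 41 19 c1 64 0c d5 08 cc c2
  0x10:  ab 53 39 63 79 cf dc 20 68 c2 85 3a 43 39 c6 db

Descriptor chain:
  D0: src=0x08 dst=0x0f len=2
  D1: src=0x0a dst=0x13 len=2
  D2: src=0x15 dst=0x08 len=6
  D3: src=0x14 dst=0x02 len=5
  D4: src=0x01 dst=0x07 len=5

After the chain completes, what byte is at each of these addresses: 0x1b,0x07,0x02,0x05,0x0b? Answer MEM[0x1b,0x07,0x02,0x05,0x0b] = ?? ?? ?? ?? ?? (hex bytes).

#0 dst[0x0f+2] := {0x19,0xc1}
#1 dst[0x13+2] := {0x64,0x0c}
#2 dst[0x08+6] := {0xcf,0xdc,0x20,0x68,0xc2,0x85}
#3 dst[0x02+5] := {0x0c,0xcf,0xdc,0x20,0x68}
#4 dst[0x07+5] := {0x64,0x0c,0xcf,0xdc,0x20}
query mem[0x1b]=0x3a, mem[0x07]=0x64, mem[0x02]=0x0c, mem[0x05]=0x20, mem[0x0b]=0x20

MEM[0x1b,0x07,0x02,0x05,0x0b] = 3a 64 0c 20 20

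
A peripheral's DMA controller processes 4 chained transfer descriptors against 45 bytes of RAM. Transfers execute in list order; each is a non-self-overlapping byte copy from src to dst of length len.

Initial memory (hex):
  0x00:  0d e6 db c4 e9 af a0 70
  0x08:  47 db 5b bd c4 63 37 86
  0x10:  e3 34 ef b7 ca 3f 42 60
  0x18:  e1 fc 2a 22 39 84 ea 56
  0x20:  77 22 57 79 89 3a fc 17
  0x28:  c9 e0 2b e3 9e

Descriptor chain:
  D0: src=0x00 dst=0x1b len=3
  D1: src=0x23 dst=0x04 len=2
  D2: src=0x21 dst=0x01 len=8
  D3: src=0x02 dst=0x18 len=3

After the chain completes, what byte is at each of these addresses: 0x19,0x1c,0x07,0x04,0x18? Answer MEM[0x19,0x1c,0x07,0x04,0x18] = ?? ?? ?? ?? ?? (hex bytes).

MEM[0x19,0x1c,0x07,0x04,0x18] = 79 e6 17 89 57

D0: mem[0x1b..0x1d] <- [0d e6 db]
D1: mem[0x04..0x05] <- [79 89]
D2: mem[0x01..0x08] <- [22 57 79 89 3a fc 17 c9]
D3: mem[0x18..0x1a] <- [57 79 89]
query mem[0x19]=0x79, mem[0x1c]=0xe6, mem[0x07]=0x17, mem[0x04]=0x89, mem[0x18]=0x57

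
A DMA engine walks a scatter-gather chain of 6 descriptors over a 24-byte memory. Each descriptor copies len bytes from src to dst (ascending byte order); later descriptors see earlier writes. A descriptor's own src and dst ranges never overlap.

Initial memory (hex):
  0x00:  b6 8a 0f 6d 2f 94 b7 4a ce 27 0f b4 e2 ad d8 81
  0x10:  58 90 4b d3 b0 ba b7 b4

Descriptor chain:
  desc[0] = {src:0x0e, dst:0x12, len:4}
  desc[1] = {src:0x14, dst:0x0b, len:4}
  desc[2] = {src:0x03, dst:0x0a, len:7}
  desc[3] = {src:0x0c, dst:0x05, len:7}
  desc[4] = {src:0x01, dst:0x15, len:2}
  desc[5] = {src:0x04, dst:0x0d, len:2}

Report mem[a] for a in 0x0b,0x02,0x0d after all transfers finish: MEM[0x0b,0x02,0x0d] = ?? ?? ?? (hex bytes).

MEM[0x0b,0x02,0x0d] = d8 0f 2f

  after D0: wrote 4B at 0x12 = d8815890
  after D1: wrote 4B at 0x0b = 5890b7b4
  after D2: wrote 7B at 0x0a = 6d2f94b74ace27
  after D3: wrote 7B at 0x05 = 94b74ace2790d8
  after D4: wrote 2B at 0x15 = 8a0f
  after D5: wrote 2B at 0x0d = 2f94
query mem[0x0b]=0xd8, mem[0x02]=0x0f, mem[0x0d]=0x2f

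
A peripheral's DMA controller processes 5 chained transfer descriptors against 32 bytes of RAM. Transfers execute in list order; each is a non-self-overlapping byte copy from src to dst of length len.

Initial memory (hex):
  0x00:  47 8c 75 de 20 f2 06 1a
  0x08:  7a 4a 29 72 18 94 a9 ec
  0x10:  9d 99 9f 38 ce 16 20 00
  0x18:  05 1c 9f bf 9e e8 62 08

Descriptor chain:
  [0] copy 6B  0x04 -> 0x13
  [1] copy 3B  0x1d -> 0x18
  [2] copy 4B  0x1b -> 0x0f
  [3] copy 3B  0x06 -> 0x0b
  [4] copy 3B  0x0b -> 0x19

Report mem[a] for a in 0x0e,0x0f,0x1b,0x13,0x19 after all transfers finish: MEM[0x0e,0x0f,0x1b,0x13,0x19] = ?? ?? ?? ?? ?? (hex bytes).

MEM[0x0e,0x0f,0x1b,0x13,0x19] = a9 bf 7a 20 06

[0] 0x04->0x13 len=6 : 20 f2 06 1a 7a 4a
[1] 0x1d->0x18 len=3 : e8 62 08
[2] 0x1b->0x0f len=4 : bf 9e e8 62
[3] 0x06->0x0b len=3 : 06 1a 7a
[4] 0x0b->0x19 len=3 : 06 1a 7a
query mem[0x0e]=0xa9, mem[0x0f]=0xbf, mem[0x1b]=0x7a, mem[0x13]=0x20, mem[0x19]=0x06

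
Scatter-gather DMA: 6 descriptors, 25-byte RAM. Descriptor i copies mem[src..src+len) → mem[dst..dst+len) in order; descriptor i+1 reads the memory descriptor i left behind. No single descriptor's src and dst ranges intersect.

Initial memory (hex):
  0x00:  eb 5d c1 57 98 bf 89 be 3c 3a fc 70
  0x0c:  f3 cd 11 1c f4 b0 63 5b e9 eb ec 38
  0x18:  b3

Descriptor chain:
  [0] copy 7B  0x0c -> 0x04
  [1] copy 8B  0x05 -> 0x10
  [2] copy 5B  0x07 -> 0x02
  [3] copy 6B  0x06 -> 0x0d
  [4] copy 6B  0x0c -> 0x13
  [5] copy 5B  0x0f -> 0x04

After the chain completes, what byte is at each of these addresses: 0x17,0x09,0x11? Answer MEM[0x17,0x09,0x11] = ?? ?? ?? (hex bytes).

  after D0: wrote 7B at 0x04 = f3cd111cf4b063
  after D1: wrote 8B at 0x10 = cd111cf4b06370f3
  after D2: wrote 5B at 0x02 = 1cf4b06370
  after D3: wrote 6B at 0x0d = 701cf4b06370
  after D4: wrote 6B at 0x13 = f3701cf4b063
  after D5: wrote 5B at 0x04 = f4b06370f3
query mem[0x17]=0xb0, mem[0x09]=0xb0, mem[0x11]=0x63

MEM[0x17,0x09,0x11] = b0 b0 63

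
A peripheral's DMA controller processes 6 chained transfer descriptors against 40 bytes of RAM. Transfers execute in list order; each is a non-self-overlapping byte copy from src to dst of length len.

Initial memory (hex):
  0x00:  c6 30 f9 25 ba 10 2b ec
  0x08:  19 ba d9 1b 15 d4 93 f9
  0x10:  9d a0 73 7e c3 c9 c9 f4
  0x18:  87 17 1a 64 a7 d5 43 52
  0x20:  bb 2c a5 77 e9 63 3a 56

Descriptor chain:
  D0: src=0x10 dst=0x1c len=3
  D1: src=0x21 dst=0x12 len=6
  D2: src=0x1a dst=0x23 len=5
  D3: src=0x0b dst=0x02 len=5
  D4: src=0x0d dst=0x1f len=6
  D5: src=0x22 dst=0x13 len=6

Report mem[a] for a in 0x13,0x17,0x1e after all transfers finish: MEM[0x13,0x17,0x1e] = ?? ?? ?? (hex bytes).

MEM[0x13,0x17,0x1e] = 9d a0 73

  after D0: wrote 3B at 0x1c = 9da073
  after D1: wrote 6B at 0x12 = 2ca577e9633a
  after D2: wrote 5B at 0x23 = 1a649da073
  after D3: wrote 5B at 0x02 = 1b15d493f9
  after D4: wrote 6B at 0x1f = d493f99da02c
  after D5: wrote 6B at 0x13 = 9da02c9da073
query mem[0x13]=0x9d, mem[0x17]=0xa0, mem[0x1e]=0x73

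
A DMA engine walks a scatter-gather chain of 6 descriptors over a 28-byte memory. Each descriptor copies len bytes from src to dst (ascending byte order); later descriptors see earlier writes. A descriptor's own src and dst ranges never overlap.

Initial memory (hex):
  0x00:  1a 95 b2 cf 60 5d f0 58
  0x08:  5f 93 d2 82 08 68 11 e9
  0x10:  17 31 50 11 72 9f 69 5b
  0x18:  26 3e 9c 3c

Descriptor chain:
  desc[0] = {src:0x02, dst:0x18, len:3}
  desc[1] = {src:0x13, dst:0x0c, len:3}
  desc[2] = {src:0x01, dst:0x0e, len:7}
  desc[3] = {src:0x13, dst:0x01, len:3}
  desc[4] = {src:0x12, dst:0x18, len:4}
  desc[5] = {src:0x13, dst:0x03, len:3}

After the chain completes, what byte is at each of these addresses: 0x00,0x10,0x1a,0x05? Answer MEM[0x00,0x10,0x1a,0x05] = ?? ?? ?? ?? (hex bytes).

D0: mem[0x18..0x1a] <- [b2 cf 60]
D1: mem[0x0c..0x0e] <- [11 72 9f]
D2: mem[0x0e..0x14] <- [95 b2 cf 60 5d f0 58]
D3: mem[0x01..0x03] <- [f0 58 9f]
D4: mem[0x18..0x1b] <- [5d f0 58 9f]
D5: mem[0x03..0x05] <- [f0 58 9f]
query mem[0x00]=0x1a, mem[0x10]=0xcf, mem[0x1a]=0x58, mem[0x05]=0x9f

MEM[0x00,0x10,0x1a,0x05] = 1a cf 58 9f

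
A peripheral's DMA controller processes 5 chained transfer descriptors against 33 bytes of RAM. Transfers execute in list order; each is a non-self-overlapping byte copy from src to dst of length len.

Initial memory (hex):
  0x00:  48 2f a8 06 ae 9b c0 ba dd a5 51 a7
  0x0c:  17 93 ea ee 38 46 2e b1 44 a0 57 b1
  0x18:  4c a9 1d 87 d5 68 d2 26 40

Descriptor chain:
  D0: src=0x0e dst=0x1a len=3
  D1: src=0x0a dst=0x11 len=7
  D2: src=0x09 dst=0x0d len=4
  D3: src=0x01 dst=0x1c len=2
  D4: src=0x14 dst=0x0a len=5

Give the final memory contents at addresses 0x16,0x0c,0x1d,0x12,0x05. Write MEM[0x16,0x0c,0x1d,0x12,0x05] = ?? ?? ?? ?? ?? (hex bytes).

D0: mem[0x1a..0x1c] <- [ea ee 38]
D1: mem[0x11..0x17] <- [51 a7 17 93 ea ee 38]
D2: mem[0x0d..0x10] <- [a5 51 a7 17]
D3: mem[0x1c..0x1d] <- [2f a8]
D4: mem[0x0a..0x0e] <- [93 ea ee 38 4c]
query mem[0x16]=0xee, mem[0x0c]=0xee, mem[0x1d]=0xa8, mem[0x12]=0xa7, mem[0x05]=0x9b

MEM[0x16,0x0c,0x1d,0x12,0x05] = ee ee a8 a7 9b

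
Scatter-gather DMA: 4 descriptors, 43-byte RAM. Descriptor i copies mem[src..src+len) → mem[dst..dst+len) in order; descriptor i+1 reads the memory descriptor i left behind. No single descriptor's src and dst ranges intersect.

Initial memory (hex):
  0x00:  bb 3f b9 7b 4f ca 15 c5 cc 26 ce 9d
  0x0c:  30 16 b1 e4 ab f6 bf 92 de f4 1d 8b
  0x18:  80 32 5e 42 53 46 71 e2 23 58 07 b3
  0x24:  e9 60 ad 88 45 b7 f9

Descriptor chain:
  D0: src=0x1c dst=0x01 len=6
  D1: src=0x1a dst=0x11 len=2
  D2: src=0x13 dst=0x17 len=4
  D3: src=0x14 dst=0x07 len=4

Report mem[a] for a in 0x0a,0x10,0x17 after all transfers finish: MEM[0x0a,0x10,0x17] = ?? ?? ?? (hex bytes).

MEM[0x0a,0x10,0x17] = 92 ab 92

#0 dst[0x01+6] := {0x53,0x46,0x71,0xe2,0x23,0x58}
#1 dst[0x11+2] := {0x5e,0x42}
#2 dst[0x17+4] := {0x92,0xde,0xf4,0x1d}
#3 dst[0x07+4] := {0xde,0xf4,0x1d,0x92}
query mem[0x0a]=0x92, mem[0x10]=0xab, mem[0x17]=0x92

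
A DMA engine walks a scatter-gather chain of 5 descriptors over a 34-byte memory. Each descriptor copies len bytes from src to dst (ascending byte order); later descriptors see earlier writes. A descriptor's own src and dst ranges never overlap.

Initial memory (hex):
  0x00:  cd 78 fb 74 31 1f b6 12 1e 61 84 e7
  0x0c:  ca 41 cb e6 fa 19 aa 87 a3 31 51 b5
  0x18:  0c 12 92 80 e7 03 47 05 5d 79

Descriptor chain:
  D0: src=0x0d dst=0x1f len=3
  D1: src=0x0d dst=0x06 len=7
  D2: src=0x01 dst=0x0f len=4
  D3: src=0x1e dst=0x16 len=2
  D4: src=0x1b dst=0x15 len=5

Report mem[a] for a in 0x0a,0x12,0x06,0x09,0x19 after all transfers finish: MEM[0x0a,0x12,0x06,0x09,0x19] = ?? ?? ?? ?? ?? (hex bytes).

  after D0: wrote 3B at 0x1f = 41cbe6
  after D1: wrote 7B at 0x06 = 41cbe6fa19aa87
  after D2: wrote 4B at 0x0f = 78fb7431
  after D3: wrote 2B at 0x16 = 4741
  after D4: wrote 5B at 0x15 = 80e7034741
query mem[0x0a]=0x19, mem[0x12]=0x31, mem[0x06]=0x41, mem[0x09]=0xfa, mem[0x19]=0x41

MEM[0x0a,0x12,0x06,0x09,0x19] = 19 31 41 fa 41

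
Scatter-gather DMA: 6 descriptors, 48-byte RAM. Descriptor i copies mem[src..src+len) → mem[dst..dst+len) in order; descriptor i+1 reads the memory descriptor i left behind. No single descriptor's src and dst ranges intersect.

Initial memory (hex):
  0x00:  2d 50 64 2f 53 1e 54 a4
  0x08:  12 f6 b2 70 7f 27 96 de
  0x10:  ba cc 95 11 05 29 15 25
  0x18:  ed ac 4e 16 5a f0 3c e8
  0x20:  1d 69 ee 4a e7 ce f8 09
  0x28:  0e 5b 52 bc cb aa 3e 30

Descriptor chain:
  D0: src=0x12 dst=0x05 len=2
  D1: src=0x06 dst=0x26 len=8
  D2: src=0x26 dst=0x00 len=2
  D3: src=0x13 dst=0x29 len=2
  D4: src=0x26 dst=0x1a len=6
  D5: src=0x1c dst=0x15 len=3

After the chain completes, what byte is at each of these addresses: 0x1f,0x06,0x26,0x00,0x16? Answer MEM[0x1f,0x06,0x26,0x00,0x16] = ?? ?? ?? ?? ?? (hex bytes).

#0 dst[0x05+2] := {0x95,0x11}
#1 dst[0x26+8] := {0x11,0xa4,0x12,0xf6,0xb2,0x70,0x7f,0x27}
#2 dst[0x00+2] := {0x11,0xa4}
#3 dst[0x29+2] := {0x11,0x05}
#4 dst[0x1a+6] := {0x11,0xa4,0x12,0x11,0x05,0x70}
#5 dst[0x15+3] := {0x12,0x11,0x05}
query mem[0x1f]=0x70, mem[0x06]=0x11, mem[0x26]=0x11, mem[0x00]=0x11, mem[0x16]=0x11

MEM[0x1f,0x06,0x26,0x00,0x16] = 70 11 11 11 11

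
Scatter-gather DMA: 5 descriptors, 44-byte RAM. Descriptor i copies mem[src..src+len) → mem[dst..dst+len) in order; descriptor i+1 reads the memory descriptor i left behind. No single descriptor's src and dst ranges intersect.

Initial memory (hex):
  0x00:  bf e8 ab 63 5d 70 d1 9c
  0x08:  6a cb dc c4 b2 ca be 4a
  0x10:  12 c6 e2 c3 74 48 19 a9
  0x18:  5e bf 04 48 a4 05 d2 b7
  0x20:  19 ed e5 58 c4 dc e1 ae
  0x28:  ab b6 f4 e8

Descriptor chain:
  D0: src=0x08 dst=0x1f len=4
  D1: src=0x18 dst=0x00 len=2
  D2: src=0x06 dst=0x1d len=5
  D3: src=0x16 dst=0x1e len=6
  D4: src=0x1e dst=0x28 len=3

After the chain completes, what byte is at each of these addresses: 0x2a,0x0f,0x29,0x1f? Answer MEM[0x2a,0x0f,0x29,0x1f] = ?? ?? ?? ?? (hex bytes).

MEM[0x2a,0x0f,0x29,0x1f] = 5e 4a a9 a9

#0 dst[0x1f+4] := {0x6a,0xcb,0xdc,0xc4}
#1 dst[0x00+2] := {0x5e,0xbf}
#2 dst[0x1d+5] := {0xd1,0x9c,0x6a,0xcb,0xdc}
#3 dst[0x1e+6] := {0x19,0xa9,0x5e,0xbf,0x04,0x48}
#4 dst[0x28+3] := {0x19,0xa9,0x5e}
query mem[0x2a]=0x5e, mem[0x0f]=0x4a, mem[0x29]=0xa9, mem[0x1f]=0xa9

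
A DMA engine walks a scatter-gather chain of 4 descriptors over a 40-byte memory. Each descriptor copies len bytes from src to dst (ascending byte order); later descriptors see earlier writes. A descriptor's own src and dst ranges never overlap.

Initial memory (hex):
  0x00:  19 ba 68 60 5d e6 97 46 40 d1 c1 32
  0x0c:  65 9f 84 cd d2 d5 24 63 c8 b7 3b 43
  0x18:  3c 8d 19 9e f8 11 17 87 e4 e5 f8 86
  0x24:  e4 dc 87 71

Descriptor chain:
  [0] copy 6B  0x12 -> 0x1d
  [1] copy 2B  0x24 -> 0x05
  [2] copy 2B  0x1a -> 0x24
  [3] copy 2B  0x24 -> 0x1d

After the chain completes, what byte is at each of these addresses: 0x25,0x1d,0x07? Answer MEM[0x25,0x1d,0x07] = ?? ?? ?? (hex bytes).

MEM[0x25,0x1d,0x07] = 9e 19 46

  after D0: wrote 6B at 0x1d = 2463c8b73b43
  after D1: wrote 2B at 0x05 = e4dc
  after D2: wrote 2B at 0x24 = 199e
  after D3: wrote 2B at 0x1d = 199e
query mem[0x25]=0x9e, mem[0x1d]=0x19, mem[0x07]=0x46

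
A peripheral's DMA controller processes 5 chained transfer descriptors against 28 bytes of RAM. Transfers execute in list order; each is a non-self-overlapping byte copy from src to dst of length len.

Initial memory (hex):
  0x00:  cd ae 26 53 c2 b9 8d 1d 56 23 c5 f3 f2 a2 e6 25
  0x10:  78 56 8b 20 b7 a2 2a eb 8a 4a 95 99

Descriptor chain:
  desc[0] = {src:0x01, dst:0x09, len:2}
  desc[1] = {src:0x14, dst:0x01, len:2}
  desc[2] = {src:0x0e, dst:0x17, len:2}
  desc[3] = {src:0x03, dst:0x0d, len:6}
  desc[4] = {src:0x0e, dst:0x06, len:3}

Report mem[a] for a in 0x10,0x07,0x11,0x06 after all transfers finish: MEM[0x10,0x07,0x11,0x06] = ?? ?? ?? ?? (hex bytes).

MEM[0x10,0x07,0x11,0x06] = 8d b9 1d c2

[0] 0x01->0x09 len=2 : ae 26
[1] 0x14->0x01 len=2 : b7 a2
[2] 0x0e->0x17 len=2 : e6 25
[3] 0x03->0x0d len=6 : 53 c2 b9 8d 1d 56
[4] 0x0e->0x06 len=3 : c2 b9 8d
query mem[0x10]=0x8d, mem[0x07]=0xb9, mem[0x11]=0x1d, mem[0x06]=0xc2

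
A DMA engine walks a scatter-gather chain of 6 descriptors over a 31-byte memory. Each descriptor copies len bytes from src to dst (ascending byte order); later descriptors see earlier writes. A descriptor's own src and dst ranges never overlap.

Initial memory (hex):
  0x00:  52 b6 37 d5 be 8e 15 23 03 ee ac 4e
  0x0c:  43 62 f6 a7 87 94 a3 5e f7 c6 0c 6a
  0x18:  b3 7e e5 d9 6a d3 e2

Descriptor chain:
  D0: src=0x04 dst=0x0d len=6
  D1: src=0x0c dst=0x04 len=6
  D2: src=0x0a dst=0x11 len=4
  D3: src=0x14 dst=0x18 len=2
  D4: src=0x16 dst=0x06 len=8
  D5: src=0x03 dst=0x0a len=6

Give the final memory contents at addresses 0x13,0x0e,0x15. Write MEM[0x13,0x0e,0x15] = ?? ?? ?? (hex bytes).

#0 dst[0x0d+6] := {0xbe,0x8e,0x15,0x23,0x03,0xee}
#1 dst[0x04+6] := {0x43,0xbe,0x8e,0x15,0x23,0x03}
#2 dst[0x11+4] := {0xac,0x4e,0x43,0xbe}
#3 dst[0x18+2] := {0xbe,0xc6}
#4 dst[0x06+8] := {0x0c,0x6a,0xbe,0xc6,0xe5,0xd9,0x6a,0xd3}
#5 dst[0x0a+6] := {0xd5,0x43,0xbe,0x0c,0x6a,0xbe}
query mem[0x13]=0x43, mem[0x0e]=0x6a, mem[0x15]=0xc6

MEM[0x13,0x0e,0x15] = 43 6a c6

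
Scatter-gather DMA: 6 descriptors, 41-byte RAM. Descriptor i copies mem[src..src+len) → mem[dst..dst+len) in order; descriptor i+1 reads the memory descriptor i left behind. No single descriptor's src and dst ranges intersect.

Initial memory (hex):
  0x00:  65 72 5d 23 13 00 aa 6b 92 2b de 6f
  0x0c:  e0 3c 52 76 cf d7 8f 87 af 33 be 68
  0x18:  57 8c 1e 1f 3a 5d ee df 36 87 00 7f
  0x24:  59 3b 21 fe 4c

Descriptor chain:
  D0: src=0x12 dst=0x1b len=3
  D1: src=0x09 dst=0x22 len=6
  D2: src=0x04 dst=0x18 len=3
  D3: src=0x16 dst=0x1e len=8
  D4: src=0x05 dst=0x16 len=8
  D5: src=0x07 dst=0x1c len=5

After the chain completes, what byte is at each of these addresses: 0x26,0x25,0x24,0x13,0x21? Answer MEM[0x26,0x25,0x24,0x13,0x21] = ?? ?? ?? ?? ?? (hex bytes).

D0: mem[0x1b..0x1d] <- [8f 87 af]
D1: mem[0x22..0x27] <- [2b de 6f e0 3c 52]
D2: mem[0x18..0x1a] <- [13 00 aa]
D3: mem[0x1e..0x25] <- [be 68 13 00 aa 8f 87 af]
D4: mem[0x16..0x1d] <- [00 aa 6b 92 2b de 6f e0]
D5: mem[0x1c..0x20] <- [6b 92 2b de 6f]
query mem[0x26]=0x3c, mem[0x25]=0xaf, mem[0x24]=0x87, mem[0x13]=0x87, mem[0x21]=0x00

MEM[0x26,0x25,0x24,0x13,0x21] = 3c af 87 87 00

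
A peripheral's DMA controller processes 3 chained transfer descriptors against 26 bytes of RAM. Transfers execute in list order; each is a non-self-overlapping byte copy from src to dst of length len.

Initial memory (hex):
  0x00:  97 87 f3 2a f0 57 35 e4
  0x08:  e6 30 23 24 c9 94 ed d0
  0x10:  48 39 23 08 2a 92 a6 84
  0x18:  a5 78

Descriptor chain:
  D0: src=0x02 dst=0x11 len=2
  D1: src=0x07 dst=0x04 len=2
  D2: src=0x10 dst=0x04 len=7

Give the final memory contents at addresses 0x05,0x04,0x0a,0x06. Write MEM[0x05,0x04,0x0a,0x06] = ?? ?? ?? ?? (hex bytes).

MEM[0x05,0x04,0x0a,0x06] = f3 48 a6 2a

  after D0: wrote 2B at 0x11 = f32a
  after D1: wrote 2B at 0x04 = e4e6
  after D2: wrote 7B at 0x04 = 48f32a082a92a6
query mem[0x05]=0xf3, mem[0x04]=0x48, mem[0x0a]=0xa6, mem[0x06]=0x2a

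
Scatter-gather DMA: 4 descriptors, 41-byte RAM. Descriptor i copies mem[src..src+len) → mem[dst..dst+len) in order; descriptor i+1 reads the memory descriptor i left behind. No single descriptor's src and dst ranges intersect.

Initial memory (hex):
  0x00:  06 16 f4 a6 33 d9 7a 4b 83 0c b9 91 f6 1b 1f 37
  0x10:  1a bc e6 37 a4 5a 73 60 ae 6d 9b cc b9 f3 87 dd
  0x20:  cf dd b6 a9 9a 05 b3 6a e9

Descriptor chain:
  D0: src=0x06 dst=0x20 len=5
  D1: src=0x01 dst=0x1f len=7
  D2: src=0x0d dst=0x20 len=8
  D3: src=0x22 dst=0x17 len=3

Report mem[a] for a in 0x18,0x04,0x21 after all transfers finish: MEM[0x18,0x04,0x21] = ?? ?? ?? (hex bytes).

MEM[0x18,0x04,0x21] = 1a 33 1f

#0 dst[0x20+5] := {0x7a,0x4b,0x83,0x0c,0xb9}
#1 dst[0x1f+7] := {0x16,0xf4,0xa6,0x33,0xd9,0x7a,0x4b}
#2 dst[0x20+8] := {0x1b,0x1f,0x37,0x1a,0xbc,0xe6,0x37,0xa4}
#3 dst[0x17+3] := {0x37,0x1a,0xbc}
query mem[0x18]=0x1a, mem[0x04]=0x33, mem[0x21]=0x1f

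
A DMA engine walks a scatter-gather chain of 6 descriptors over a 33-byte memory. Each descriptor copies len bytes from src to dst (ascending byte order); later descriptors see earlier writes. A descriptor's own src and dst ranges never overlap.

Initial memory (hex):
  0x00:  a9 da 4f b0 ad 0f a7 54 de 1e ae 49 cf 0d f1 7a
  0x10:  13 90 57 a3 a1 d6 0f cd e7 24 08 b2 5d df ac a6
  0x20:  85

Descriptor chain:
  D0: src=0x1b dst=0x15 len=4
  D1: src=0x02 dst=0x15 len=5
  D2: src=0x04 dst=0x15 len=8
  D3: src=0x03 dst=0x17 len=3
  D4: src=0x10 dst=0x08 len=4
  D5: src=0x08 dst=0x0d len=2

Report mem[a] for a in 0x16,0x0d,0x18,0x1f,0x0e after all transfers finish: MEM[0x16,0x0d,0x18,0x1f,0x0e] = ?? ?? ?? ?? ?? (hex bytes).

MEM[0x16,0x0d,0x18,0x1f,0x0e] = 0f 13 ad a6 90

D0: mem[0x15..0x18] <- [b2 5d df ac]
D1: mem[0x15..0x19] <- [4f b0 ad 0f a7]
D2: mem[0x15..0x1c] <- [ad 0f a7 54 de 1e ae 49]
D3: mem[0x17..0x19] <- [b0 ad 0f]
D4: mem[0x08..0x0b] <- [13 90 57 a3]
D5: mem[0x0d..0x0e] <- [13 90]
query mem[0x16]=0x0f, mem[0x0d]=0x13, mem[0x18]=0xad, mem[0x1f]=0xa6, mem[0x0e]=0x90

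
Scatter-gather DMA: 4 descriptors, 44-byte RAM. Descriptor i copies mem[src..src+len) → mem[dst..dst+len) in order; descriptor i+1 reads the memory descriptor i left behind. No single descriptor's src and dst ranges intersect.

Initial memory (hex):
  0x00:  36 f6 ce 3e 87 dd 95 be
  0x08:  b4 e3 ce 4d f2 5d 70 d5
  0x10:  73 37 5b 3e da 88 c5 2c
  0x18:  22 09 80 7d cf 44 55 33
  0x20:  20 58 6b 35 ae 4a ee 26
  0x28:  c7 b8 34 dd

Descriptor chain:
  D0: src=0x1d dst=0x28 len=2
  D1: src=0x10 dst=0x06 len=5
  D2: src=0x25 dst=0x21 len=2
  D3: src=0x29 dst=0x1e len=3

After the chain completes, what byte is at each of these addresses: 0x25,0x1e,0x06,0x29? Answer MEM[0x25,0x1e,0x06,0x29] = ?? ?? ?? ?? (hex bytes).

MEM[0x25,0x1e,0x06,0x29] = 4a 55 73 55

#0 dst[0x28+2] := {0x44,0x55}
#1 dst[0x06+5] := {0x73,0x37,0x5b,0x3e,0xda}
#2 dst[0x21+2] := {0x4a,0xee}
#3 dst[0x1e+3] := {0x55,0x34,0xdd}
query mem[0x25]=0x4a, mem[0x1e]=0x55, mem[0x06]=0x73, mem[0x29]=0x55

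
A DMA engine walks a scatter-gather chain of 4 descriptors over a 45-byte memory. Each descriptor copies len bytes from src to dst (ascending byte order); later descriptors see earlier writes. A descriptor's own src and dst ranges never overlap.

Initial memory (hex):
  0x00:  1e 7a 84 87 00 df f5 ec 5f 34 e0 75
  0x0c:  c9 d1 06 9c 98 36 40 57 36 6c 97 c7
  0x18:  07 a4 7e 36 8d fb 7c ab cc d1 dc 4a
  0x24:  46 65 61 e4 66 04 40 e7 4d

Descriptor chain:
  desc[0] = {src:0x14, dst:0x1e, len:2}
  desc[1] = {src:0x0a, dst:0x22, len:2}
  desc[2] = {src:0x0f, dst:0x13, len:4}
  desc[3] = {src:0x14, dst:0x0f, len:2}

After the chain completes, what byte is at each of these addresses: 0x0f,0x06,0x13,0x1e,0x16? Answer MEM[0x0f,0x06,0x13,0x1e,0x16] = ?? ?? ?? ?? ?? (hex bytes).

[0] 0x14->0x1e len=2 : 36 6c
[1] 0x0a->0x22 len=2 : e0 75
[2] 0x0f->0x13 len=4 : 9c 98 36 40
[3] 0x14->0x0f len=2 : 98 36
query mem[0x0f]=0x98, mem[0x06]=0xf5, mem[0x13]=0x9c, mem[0x1e]=0x36, mem[0x16]=0x40

MEM[0x0f,0x06,0x13,0x1e,0x16] = 98 f5 9c 36 40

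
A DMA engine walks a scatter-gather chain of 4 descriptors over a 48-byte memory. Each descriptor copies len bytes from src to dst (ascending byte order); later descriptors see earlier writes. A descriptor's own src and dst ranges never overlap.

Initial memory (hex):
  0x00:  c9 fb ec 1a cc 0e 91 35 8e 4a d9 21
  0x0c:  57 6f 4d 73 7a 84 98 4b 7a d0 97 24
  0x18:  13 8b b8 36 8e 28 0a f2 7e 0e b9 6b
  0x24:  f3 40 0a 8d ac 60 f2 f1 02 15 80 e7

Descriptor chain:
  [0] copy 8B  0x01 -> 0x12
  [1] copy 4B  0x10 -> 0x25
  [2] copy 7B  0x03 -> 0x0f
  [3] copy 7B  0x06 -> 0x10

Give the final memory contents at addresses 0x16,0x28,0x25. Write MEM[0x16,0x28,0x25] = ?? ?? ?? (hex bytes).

MEM[0x16,0x28,0x25] = 57 ec 7a

[0] 0x01->0x12 len=8 : fb ec 1a cc 0e 91 35 8e
[1] 0x10->0x25 len=4 : 7a 84 fb ec
[2] 0x03->0x0f len=7 : 1a cc 0e 91 35 8e 4a
[3] 0x06->0x10 len=7 : 91 35 8e 4a d9 21 57
query mem[0x16]=0x57, mem[0x28]=0xec, mem[0x25]=0x7a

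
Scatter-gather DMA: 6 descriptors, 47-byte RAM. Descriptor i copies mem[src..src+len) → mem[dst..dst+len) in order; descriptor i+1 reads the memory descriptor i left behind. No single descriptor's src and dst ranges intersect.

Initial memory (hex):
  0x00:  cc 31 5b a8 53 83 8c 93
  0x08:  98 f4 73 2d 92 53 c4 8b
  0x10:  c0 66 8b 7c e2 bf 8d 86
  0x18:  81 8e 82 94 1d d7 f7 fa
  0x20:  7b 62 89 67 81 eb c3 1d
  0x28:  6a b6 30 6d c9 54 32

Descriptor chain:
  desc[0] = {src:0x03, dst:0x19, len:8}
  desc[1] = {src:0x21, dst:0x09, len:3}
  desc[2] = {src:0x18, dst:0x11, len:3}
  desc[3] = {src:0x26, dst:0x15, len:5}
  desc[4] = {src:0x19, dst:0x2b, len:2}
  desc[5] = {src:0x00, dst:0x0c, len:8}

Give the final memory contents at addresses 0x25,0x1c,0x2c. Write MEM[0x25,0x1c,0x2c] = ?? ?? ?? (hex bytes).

D0: mem[0x19..0x20] <- [a8 53 83 8c 93 98 f4 73]
D1: mem[0x09..0x0b] <- [62 89 67]
D2: mem[0x11..0x13] <- [81 a8 53]
D3: mem[0x15..0x19] <- [c3 1d 6a b6 30]
D4: mem[0x2b..0x2c] <- [30 53]
D5: mem[0x0c..0x13] <- [cc 31 5b a8 53 83 8c 93]
query mem[0x25]=0xeb, mem[0x1c]=0x8c, mem[0x2c]=0x53

MEM[0x25,0x1c,0x2c] = eb 8c 53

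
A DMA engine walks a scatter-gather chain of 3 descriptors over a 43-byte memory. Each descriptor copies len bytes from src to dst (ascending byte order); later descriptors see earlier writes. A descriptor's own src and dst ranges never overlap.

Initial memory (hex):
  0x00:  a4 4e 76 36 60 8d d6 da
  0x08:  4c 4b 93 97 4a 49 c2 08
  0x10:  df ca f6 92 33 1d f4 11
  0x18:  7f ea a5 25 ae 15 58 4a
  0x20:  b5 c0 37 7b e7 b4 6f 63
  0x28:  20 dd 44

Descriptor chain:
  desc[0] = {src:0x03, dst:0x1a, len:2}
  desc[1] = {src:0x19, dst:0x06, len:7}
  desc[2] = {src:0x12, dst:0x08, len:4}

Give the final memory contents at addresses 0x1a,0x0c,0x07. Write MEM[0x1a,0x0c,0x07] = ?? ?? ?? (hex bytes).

D0: mem[0x1a..0x1b] <- [36 60]
D1: mem[0x06..0x0c] <- [ea 36 60 ae 15 58 4a]
D2: mem[0x08..0x0b] <- [f6 92 33 1d]
query mem[0x1a]=0x36, mem[0x0c]=0x4a, mem[0x07]=0x36

MEM[0x1a,0x0c,0x07] = 36 4a 36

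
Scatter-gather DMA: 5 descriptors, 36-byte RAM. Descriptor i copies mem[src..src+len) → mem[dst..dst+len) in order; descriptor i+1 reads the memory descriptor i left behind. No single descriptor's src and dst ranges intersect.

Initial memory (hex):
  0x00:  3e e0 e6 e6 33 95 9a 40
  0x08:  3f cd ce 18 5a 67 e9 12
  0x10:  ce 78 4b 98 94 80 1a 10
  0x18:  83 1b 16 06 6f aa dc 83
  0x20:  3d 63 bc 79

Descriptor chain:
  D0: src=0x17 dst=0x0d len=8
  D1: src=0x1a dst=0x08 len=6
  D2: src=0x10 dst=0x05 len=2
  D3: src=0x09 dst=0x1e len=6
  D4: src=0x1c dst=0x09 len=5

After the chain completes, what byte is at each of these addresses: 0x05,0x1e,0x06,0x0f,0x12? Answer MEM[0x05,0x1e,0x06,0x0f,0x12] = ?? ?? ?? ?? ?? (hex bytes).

[0] 0x17->0x0d len=8 : 10 83 1b 16 06 6f aa dc
[1] 0x1a->0x08 len=6 : 16 06 6f aa dc 83
[2] 0x10->0x05 len=2 : 16 06
[3] 0x09->0x1e len=6 : 06 6f aa dc 83 83
[4] 0x1c->0x09 len=5 : 6f aa 06 6f aa
query mem[0x05]=0x16, mem[0x1e]=0x06, mem[0x06]=0x06, mem[0x0f]=0x1b, mem[0x12]=0x6f

MEM[0x05,0x1e,0x06,0x0f,0x12] = 16 06 06 1b 6f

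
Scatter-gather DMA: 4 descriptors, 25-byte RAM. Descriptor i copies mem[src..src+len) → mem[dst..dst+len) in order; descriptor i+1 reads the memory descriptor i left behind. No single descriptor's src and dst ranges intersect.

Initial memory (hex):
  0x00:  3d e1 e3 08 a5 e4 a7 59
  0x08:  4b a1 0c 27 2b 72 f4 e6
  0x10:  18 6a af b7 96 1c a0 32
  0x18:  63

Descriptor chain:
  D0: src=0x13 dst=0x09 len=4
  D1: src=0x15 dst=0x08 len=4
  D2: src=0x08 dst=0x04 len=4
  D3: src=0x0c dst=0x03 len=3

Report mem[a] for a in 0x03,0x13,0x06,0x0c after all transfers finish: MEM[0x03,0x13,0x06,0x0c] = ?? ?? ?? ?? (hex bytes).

[0] 0x13->0x09 len=4 : b7 96 1c a0
[1] 0x15->0x08 len=4 : 1c a0 32 63
[2] 0x08->0x04 len=4 : 1c a0 32 63
[3] 0x0c->0x03 len=3 : a0 72 f4
query mem[0x03]=0xa0, mem[0x13]=0xb7, mem[0x06]=0x32, mem[0x0c]=0xa0

MEM[0x03,0x13,0x06,0x0c] = a0 b7 32 a0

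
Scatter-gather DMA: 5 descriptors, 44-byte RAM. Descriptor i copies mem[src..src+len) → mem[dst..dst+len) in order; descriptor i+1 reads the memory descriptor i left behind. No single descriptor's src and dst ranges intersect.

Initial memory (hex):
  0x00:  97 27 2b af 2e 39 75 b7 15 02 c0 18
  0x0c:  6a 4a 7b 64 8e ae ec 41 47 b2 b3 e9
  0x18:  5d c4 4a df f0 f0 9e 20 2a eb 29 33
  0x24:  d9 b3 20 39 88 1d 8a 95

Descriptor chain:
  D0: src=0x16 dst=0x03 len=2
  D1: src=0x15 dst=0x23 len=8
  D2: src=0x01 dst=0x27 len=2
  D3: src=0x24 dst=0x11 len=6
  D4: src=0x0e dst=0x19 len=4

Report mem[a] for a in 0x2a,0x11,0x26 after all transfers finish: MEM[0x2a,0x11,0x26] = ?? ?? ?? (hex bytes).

MEM[0x2a,0x11,0x26] = f0 b3 5d

  after D0: wrote 2B at 0x03 = b3e9
  after D1: wrote 8B at 0x23 = b2b3e95dc44adff0
  after D2: wrote 2B at 0x27 = 272b
  after D3: wrote 6B at 0x11 = b3e95d272bdf
  after D4: wrote 4B at 0x19 = 7b648eb3
query mem[0x2a]=0xf0, mem[0x11]=0xb3, mem[0x26]=0x5d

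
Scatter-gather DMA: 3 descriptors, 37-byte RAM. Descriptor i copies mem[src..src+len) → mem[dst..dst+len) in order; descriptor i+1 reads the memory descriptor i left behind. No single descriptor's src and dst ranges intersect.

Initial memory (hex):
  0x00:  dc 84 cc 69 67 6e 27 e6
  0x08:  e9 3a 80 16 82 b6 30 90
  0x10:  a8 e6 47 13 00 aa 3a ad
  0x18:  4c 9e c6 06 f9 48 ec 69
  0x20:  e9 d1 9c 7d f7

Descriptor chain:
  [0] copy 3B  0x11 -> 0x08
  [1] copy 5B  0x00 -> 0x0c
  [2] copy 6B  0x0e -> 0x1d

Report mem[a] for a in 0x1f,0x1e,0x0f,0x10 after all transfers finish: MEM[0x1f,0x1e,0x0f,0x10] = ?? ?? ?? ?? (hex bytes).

MEM[0x1f,0x1e,0x0f,0x10] = 67 69 69 67

[0] 0x11->0x08 len=3 : e6 47 13
[1] 0x00->0x0c len=5 : dc 84 cc 69 67
[2] 0x0e->0x1d len=6 : cc 69 67 e6 47 13
query mem[0x1f]=0x67, mem[0x1e]=0x69, mem[0x0f]=0x69, mem[0x10]=0x67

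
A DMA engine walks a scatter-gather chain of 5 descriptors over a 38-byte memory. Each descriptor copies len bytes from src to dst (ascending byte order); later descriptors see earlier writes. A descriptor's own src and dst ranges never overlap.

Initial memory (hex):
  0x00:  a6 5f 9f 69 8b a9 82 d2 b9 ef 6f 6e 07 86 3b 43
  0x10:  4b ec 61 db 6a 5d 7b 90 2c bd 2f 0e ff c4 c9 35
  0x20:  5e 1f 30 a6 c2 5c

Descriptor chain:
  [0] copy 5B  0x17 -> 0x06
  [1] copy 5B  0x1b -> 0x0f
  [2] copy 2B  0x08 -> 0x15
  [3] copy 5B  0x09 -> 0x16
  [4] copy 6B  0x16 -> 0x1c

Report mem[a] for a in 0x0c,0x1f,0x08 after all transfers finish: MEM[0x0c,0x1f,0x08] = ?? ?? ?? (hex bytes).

D0: mem[0x06..0x0a] <- [90 2c bd 2f 0e]
D1: mem[0x0f..0x13] <- [0e ff c4 c9 35]
D2: mem[0x15..0x16] <- [bd 2f]
D3: mem[0x16..0x1a] <- [2f 0e 6e 07 86]
D4: mem[0x1c..0x21] <- [2f 0e 6e 07 86 0e]
query mem[0x0c]=0x07, mem[0x1f]=0x07, mem[0x08]=0xbd

MEM[0x0c,0x1f,0x08] = 07 07 bd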